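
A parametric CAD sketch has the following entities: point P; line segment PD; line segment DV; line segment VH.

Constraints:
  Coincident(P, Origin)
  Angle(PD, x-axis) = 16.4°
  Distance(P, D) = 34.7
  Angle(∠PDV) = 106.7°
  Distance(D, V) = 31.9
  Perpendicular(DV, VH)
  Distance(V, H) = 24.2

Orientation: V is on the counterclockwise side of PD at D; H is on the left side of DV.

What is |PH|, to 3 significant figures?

42.8

∠PDV = 106.7°, so DV runs at 16.4° + (180° − 106.7°) = 89.7° from the x-axis; with |DV| = 31.9, V = D + 31.9·(cos 89.7°, sin 89.7°) = (33.5, 41.7). DV is perpendicular to VH; with |VH| = 24.2 on the left of DV, H = V + 24.2·(-1.00, 0.00524) = (9.26, 41.8). Then |PH| = |H − P| = 42.8.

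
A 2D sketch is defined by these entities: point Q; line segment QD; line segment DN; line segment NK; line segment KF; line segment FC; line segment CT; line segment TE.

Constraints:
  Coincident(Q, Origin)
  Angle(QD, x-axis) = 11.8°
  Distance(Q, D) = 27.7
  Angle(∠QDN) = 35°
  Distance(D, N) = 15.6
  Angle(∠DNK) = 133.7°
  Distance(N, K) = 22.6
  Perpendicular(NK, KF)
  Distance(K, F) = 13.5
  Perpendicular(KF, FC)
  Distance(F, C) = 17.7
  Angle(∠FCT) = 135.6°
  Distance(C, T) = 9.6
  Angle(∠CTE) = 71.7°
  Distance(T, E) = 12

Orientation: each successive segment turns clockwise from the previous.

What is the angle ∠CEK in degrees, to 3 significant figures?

113°

∠FCT = 135.6° gives CT at -43.9° from the x-axis; with |CT| = 9.6, T = (18.3, 1.09). ∠CTE = 71.7° gives TE at -152° from the x-axis; with |TE| = 12.0, E = (7.72, -4.50). Then cos ∠CEK = EC·EK / (|EC||EK|), giving 113°.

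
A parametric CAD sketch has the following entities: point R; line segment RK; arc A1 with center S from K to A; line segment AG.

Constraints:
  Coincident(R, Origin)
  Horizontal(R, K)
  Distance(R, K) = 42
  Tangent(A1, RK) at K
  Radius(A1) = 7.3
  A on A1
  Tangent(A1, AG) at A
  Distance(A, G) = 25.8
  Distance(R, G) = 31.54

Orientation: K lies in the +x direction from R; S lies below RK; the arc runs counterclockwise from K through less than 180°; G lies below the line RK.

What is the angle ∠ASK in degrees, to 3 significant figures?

53.5°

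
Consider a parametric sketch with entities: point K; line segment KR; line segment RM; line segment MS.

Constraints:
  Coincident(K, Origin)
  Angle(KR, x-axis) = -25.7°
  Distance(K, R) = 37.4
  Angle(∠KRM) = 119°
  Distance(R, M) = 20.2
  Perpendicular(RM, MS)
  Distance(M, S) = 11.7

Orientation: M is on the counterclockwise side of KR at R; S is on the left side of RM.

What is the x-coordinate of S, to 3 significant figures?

43.4

∠KRM = 119.0°, so RM runs at -25.7° + (180° − 119.0°) = 35.3° from the x-axis; with |RM| = 20.2, M = R + 20.2·(cos 35.3°, sin 35.3°) = (50.2, -4.55). The perpendicularity gives MS at right angles to RM; with |MS| = 11.7 on the left of RM, S = M + 11.7·(-0.578, 0.816) = (43.4, 5.00). So S.x = 43.4.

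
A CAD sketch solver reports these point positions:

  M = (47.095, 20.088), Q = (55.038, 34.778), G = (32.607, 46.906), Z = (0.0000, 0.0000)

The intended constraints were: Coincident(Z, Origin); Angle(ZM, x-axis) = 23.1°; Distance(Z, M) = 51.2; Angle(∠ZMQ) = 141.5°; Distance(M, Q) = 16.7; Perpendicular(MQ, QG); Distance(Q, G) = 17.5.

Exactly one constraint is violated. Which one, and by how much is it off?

Distance(Q, G) = 17.5 — off by 8.00.

Z = (0.00, 0.00) ✓; ZM at 23.10° ✓; |ZM| = 51.20 ✓; ∠ZMQ = 141.5° ✓; |MQ| = 16.70 ✓; ∠(MQ, QG) = 90.00° ✓; |QG| = 25.50 ✗.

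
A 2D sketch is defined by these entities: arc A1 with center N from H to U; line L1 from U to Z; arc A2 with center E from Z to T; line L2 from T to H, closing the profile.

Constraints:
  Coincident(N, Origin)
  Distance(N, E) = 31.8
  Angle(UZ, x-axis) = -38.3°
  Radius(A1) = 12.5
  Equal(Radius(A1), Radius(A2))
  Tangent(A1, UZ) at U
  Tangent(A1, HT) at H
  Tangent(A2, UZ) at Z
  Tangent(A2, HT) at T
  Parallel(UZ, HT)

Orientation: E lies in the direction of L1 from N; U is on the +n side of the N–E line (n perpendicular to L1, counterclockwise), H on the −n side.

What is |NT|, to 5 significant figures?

34.169

Tangency of A1 to both parallel lines with radius 12.5 puts U and H at N ± 12.5·n: U = (7.7472, 9.8097), H = (-7.7472, -9.8097). Equal radii place Z and T the same way about E: Z = E + 12.5·n = (32.703, -9.8993), T = E − 12.5·n = (17.209, -29.519). Then |NT| = |T − N| = 34.169.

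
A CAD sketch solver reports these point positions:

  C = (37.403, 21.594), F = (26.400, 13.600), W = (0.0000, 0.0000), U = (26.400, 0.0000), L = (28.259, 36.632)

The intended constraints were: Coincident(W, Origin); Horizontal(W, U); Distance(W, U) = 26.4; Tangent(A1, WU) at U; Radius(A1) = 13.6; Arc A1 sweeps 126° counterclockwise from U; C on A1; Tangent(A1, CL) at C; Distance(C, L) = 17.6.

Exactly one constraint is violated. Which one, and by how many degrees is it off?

Tangent(A1, CL) at C — off by 4.70°.

W = (0.00, 0.00) ✓; W.y = 0.00, U.y = 0.00 ✓; |WU| = 26.40 ✓; ∠(FU, UW) = 90.00° ✓; |FU| = 13.60 ✓; bearing(F→C) − bearing(F→U) = 126.0° ✓; |FC| = 13.60 ✓; ∠(FC, CL) = 94.70° ✗; |CL| = 17.60 ✓.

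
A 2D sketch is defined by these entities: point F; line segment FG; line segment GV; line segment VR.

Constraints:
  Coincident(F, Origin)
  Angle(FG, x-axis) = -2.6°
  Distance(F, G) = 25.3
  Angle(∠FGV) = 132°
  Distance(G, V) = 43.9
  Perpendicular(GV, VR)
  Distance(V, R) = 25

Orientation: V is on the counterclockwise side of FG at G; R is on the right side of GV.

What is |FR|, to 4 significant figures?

74.96

F is at the origin; FG runs at -2.6° with length 25.3, so G = 25.3·(cos -2.6°, sin -2.6°) = (25.27, -1.148). ∠FGV = 132.0°, so GV runs at -2.6° + (180° − 132.0°) = 45.40° from the x-axis; with |GV| = 43.9, V = G + 43.9·(cos 45.40°, sin 45.40°) = (56.10, 30.11). GV is perpendicular to VR; with |VR| = 25.0 on the right of GV, R = V + 25.0·(0.7120, -0.7022) = (73.90, 12.56). Then |FR| = |R − F| = 74.96.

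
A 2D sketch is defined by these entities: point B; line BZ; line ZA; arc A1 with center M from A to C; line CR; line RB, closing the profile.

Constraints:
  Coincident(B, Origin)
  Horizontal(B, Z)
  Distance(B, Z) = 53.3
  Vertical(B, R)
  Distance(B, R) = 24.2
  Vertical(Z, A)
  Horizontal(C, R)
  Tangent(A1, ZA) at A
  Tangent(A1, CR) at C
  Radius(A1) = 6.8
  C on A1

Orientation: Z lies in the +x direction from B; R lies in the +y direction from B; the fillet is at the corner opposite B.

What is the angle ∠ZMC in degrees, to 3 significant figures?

159°

B is at the origin; BZ is horizontal with |BZ| = 53.3 and Z on the +x side, so Z = (53.3, 0.00). B and R share the same x with |BR| = 24.2 and R on the +y side, so R = (0.00, 24.2). The virtual corner opposite B is at (53.3, 24.2). Since A1 is tangent to ZA there, MA ⟂ ZA and tangency of A1 to CR means the radius MC is perpendicular to CR, with radius 6.8, so the center M sits 6.8 in from both sides at M = (46.5, 17.4). That places the tangent points at A = (53.3, 17.4) on ZA and C = (46.5, 24.2) on CR. Then cos ∠ZMC = MZ·MC / (|MZ||MC|), giving 159°.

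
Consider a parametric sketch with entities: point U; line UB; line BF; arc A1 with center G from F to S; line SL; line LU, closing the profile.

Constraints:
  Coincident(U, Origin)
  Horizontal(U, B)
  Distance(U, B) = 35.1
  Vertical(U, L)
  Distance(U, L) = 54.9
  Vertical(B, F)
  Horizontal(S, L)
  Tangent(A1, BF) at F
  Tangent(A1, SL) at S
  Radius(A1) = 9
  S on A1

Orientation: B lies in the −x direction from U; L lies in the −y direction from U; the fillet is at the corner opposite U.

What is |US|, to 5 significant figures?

60.788

The virtual corner opposite U is at (-35.100, -54.900). A1 meets BF tangentially, so GF is at right angles to BF and tangency of A1 to SL means the radius GS is perpendicular to SL, with radius 9.0, so the center G sits 9.0 in from both sides at G = (-26.100, -45.900). That places the tangent points at F = (-35.100, -45.900) on BF and S = (-26.100, -54.900) on SL. Then |US| = |S − U| = 60.788.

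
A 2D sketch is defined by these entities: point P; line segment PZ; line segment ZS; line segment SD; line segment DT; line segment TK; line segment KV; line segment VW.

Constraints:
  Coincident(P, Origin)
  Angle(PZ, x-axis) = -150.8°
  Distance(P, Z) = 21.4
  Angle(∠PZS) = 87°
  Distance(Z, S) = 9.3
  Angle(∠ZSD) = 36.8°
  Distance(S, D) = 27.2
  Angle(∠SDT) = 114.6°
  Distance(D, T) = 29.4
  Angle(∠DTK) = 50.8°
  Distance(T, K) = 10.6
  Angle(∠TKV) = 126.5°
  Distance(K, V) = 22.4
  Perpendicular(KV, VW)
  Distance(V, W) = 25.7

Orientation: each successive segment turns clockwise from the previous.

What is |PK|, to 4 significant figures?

37.58

P is at the origin; PZ runs at -150.8° with length 21.4, so Z = (-18.68, -10.44). ∠PZS = 87.0° gives ZS at 116.2° from the x-axis; with |ZS| = 9.3, S = (-22.79, -2.096). ∠ZSD = 36.8° gives SD at -27.00° from the x-axis; with |SD| = 27.2, D = (1.449, -14.44). ∠SDT = 114.6° gives DT at -92.40° from the x-axis; with |DT| = 29.4, T = (0.2177, -43.82). ∠DTK = 50.8° gives TK at 138.4° from the x-axis; with |TK| = 10.6, K = (-7.709, -36.78). Then |PK| = |K − P| = 37.58.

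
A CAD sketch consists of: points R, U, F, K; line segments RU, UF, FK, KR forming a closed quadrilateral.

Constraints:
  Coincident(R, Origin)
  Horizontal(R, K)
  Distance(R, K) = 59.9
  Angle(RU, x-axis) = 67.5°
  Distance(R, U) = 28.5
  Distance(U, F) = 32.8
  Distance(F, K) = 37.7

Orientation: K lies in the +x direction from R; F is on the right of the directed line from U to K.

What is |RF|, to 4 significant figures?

22.88

Checks: |UF| = 32.80 ✓; |FK| = 37.70 ✓.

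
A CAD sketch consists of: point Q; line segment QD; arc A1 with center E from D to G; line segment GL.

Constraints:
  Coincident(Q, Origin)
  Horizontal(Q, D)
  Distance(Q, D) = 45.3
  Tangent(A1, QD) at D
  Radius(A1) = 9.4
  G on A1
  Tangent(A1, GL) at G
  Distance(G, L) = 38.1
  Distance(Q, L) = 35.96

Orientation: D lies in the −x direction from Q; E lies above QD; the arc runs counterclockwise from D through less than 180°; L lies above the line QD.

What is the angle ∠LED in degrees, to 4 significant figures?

127.2°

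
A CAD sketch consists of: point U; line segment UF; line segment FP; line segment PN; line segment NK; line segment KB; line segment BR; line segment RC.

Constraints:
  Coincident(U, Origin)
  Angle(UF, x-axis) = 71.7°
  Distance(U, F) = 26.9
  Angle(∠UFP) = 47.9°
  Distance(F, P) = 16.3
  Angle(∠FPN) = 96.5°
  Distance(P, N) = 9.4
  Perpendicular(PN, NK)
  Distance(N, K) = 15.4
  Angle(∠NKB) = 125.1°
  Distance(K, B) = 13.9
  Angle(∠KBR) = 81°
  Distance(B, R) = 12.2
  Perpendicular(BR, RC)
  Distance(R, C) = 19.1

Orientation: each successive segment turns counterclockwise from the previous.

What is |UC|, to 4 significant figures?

10.80

∠KBR = 81.0° gives BR at 171.2° from the x-axis; with |BR| = 12.2, R = (3.224, 29.67). The perpendicularity gives RC at right angles to BR, so RC runs at -98.80°; with |RC| = 19.1, C = (0.3019, 10.79). Then |UC| = |C − U| = 10.80.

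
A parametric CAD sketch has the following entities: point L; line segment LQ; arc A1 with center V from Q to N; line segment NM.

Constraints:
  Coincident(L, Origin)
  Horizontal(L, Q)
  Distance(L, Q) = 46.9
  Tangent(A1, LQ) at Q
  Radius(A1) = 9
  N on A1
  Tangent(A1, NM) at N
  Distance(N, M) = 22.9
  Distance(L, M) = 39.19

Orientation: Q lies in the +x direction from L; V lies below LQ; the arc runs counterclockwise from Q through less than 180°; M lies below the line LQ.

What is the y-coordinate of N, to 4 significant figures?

-5.272

L is at the origin; LQ is horizontal with |LQ| = 46.9 and Q on the +x side, so Q = (46.90, 0.000). A1 meets LQ tangentially, so VQ is at right angles to LQ, so V = Q + (0, -9) = (46.90, -9.000). Since VN ⟂ NM (tangency), |VM| = √(9.0² + 22.9²) = 24.61 regardless of where N sits on A1. So M lies on both circle(L, 39.19) and circle(V, 24.61); the below-LQ intersection is M = (29.22, -26.11). N is the foot of the tangent from M: N = (38.71, -5.272).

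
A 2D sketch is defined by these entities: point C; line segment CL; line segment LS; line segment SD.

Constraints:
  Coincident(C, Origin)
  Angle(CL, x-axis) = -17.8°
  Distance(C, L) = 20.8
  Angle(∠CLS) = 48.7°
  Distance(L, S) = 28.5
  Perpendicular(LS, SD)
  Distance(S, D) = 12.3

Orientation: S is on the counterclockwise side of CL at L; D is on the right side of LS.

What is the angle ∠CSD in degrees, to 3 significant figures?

137°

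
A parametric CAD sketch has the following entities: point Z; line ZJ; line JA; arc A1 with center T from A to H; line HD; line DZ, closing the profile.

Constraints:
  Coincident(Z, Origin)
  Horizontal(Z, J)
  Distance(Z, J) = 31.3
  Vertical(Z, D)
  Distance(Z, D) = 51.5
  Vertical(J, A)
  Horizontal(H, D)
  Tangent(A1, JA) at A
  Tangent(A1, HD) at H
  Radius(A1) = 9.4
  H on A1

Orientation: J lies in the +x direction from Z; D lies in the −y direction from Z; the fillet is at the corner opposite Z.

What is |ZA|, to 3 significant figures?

52.5

Z is at the origin; Z and J share the same y with |ZJ| = 31.3 and J on the +x side, so J = (31.3, 0.00). ZD is vertical with |ZD| = 51.5 and D on the −y side, so D = (0.00, -51.5). The virtual corner opposite Z is at (31.3, -51.5). Since A1 is tangent to JA there, TA ⟂ JA and tangency of A1 to HD means the radius TH is perpendicular to HD, with radius 9.4, so the center T sits 9.4 in from both sides at T = (21.9, -42.1). That places the tangent points at A = (31.3, -42.1) on JA and H = (21.9, -51.5) on HD. Then |ZA| = |A − Z| = 52.5.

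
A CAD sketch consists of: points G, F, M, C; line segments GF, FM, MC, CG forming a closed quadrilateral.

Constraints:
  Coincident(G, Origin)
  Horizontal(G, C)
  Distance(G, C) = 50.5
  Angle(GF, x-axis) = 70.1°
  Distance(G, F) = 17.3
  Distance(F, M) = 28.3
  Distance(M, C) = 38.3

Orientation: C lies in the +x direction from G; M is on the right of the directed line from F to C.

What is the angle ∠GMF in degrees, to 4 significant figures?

35.44°

Checks: |FM| = 28.30 ✓; |MC| = 38.30 ✓.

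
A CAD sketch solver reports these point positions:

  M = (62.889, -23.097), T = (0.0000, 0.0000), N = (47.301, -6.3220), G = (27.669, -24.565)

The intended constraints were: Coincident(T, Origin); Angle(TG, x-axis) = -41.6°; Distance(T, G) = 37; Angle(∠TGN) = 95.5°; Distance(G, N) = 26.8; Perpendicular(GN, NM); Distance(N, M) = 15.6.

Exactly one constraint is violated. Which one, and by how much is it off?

Distance(N, M) = 15.6 — off by 7.30.

T = (0.00, 0.00) ✓; TG at -41.60° ✓; |TG| = 37.00 ✓; ∠TGN = 95.50° ✓; |GN| = 26.80 ✓; ∠(GN, NM) = 90.00° ✓; |NM| = 22.90 ✗.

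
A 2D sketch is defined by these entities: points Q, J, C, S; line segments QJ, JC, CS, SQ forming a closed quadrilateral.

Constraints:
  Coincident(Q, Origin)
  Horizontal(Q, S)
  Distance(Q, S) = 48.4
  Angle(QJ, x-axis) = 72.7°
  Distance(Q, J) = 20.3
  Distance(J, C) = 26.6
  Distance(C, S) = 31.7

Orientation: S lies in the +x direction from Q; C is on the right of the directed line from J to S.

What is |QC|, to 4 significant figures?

17.74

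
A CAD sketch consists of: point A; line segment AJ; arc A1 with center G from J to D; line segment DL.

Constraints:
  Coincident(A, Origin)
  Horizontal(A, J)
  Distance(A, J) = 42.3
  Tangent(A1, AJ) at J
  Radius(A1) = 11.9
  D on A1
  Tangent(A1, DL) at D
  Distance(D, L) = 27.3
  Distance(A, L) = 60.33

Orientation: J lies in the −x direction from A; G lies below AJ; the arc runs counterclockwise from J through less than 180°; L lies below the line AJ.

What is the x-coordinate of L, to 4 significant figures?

-43.65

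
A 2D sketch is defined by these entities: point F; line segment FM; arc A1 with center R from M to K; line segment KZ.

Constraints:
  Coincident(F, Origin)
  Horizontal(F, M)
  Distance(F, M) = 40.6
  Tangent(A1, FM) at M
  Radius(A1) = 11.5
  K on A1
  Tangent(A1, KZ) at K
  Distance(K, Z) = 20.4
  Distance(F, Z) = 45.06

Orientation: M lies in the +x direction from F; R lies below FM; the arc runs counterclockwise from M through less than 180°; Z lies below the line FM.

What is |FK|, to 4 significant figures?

31.70

Checks: |RK| = 11.50 ✓; ∠(RK, KZ) = 90.00° ✓; |KZ| = 20.40 ✓; |FZ| = 45.06 ✓.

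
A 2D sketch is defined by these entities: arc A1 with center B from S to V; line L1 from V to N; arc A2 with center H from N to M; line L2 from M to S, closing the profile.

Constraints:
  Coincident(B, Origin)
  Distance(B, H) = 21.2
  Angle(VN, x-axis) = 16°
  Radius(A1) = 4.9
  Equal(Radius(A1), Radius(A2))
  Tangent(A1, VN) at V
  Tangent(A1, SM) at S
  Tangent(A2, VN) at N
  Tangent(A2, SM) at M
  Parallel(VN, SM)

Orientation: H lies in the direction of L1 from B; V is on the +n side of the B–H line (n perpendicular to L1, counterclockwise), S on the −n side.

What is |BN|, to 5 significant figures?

21.759

The slot axis is L1's direction at 16.0°, so u = (cos 16.0°, sin 16.0°) = (0.96126, 0.27564) and n = (−sin 16.0°, cos 16.0°) = (-0.27564, 0.96126). B is at the origin and H lies 21.2 along u from B, so H = 21.2·u = (20.379, 5.8435). Tangency of A1 to both parallel lines with radius 4.9 puts V and S at B ± 4.9·n: V = (-1.3506, 4.7102), S = (1.3506, -4.7102). Equal radii place N and M the same way about H: N = H + 4.9·n = (19.028, 10.554), M = H − 4.9·n = (21.729, 1.1333). Then |BN| = |N − B| = 21.759.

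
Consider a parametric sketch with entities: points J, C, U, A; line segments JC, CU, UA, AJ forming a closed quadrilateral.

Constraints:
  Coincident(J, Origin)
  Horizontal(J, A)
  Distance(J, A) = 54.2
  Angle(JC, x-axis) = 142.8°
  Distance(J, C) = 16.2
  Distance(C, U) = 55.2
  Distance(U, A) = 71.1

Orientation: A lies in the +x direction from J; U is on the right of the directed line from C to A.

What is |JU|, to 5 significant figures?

44.236

J is at the origin; JA is horizontal with |JA| = 54.2 and A in +x, so A = (54.2, 0). JC runs at 142.8° with |JC| = 16.2, so C = (-12.904, 9.7945). U is determined by |CU| = 55.2 and |UA| = 71.1 together: it lies at the intersection of circle(C, 55.2) and circle(A, 71.1). With |CA| = 67.815, the foot of the radical line on CA is 19.101 from C and the perpendicular offset is √(55.2² − 19.101²) = 51.790. Taking the right-of-CA solution: U = (-1.4829, -44.211).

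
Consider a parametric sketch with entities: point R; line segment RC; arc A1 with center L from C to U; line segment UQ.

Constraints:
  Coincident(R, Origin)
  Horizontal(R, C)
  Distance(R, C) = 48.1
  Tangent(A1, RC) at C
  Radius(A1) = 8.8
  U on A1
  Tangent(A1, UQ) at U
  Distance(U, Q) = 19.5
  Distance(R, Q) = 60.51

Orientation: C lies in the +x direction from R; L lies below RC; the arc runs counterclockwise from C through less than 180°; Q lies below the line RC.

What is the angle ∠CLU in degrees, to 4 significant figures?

126.8°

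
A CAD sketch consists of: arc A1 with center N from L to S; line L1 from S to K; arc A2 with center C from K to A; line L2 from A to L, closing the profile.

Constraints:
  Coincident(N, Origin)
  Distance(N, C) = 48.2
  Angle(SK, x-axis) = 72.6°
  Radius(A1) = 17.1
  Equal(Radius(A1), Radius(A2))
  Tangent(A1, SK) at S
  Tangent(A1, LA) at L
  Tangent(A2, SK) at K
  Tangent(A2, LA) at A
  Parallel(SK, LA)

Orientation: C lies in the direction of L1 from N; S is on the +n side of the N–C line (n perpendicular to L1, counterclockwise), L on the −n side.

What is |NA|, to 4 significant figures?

51.14

Tangency of A1 to both parallel lines with radius 17.1 puts S and L at N ± 17.1·n: S = (-16.32, 5.114), L = (16.32, -5.114). Equal radii place K and A the same way about C: K = C + 17.1·n = (-1.904, 51.11), A = C − 17.1·n = (30.73, 40.88). Then |NA| = |A − N| = 51.14.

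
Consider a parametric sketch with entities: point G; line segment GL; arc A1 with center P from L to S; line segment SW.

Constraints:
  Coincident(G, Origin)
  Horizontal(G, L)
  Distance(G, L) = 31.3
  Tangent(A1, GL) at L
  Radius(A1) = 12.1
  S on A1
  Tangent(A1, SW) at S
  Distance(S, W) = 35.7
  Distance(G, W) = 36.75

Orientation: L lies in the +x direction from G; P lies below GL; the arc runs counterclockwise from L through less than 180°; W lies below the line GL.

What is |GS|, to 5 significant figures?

21.715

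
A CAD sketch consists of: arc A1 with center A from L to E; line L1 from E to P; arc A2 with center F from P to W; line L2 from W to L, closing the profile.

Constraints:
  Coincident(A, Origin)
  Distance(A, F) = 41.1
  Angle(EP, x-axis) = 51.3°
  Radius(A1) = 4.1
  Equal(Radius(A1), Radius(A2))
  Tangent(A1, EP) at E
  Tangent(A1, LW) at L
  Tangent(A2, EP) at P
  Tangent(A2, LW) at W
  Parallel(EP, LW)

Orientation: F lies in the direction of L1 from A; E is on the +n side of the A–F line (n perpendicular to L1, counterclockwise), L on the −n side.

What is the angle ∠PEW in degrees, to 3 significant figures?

11.3°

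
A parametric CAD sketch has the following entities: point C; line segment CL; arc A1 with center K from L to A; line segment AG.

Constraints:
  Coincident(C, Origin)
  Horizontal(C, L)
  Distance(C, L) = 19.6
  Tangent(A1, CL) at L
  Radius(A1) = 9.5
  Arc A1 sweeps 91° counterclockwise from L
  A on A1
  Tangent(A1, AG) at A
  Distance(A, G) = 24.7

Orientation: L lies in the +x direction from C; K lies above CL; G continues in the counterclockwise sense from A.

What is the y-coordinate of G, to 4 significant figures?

34.36

On A1, L sits at bearing -90° from K; a 91° counterclockwise sweep puts A at bearing 1°, so A = K + 9.5·(cos 1°, sin 1°) = (29.10, 9.666). The tangent condition forces KA to be normal to AG, so AG runs along (−sin 1°, cos 1°); with |AG| = 24.7, G = (28.67, 34.36). So G.y = 34.36.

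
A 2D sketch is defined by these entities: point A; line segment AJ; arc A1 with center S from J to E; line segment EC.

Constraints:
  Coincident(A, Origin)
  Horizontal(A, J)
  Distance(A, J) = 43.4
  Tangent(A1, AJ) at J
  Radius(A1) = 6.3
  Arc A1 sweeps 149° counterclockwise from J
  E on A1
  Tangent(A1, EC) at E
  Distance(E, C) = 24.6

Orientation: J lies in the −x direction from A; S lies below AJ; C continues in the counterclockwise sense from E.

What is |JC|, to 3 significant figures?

30.2

A is at the origin; A and J share the same y with |AJ| = 43.4 and J on the −x side, so J = (-43.4, 0.00). A1 meets AJ tangentially, so SJ is at right angles to AJ, so S = J + (0, -6.3) = (-43.4, -6.30). On A1, J sits at bearing 90° from S; a 149° counterclockwise sweep puts E at bearing 239°, so E = S + 6.3·(cos 239°, sin 239°) = (-46.6, -11.7). The tangent condition forces SE to be normal to EC, so EC runs along (−sin 239°, cos 239°); with |EC| = 24.6, C = (-25.6, -24.4). Then |JC| = |C − J| = 30.2.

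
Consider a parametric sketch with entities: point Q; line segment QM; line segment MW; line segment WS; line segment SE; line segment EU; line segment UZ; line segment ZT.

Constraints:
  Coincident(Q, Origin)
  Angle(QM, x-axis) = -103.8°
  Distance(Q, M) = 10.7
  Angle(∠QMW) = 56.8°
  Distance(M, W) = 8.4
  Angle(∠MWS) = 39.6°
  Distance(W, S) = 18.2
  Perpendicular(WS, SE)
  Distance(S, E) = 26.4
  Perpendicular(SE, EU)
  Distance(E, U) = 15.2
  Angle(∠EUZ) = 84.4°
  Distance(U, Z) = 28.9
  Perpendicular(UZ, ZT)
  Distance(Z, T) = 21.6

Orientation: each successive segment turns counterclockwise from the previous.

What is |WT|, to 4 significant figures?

27.32

Q is at the origin; QM runs at -103.8° with length 10.7, so M = (-2.552, -10.39). ∠QMW = 56.8° gives MW at 19.40° from the x-axis; with |MW| = 8.4, W = (5.371, -7.601). ∠MWS = 39.6° gives WS at 159.8° from the x-axis; with |WS| = 18.2, S = (-11.71, -1.317). WS is perpendicular to SE, so SE runs at -110.2°; with |SE| = 26.4, E = (-20.83, -26.09). SE ⟂ EU, so EU runs at -20.20°; with |EU| = 15.2, U = (-6.561, -31.34). ∠EUZ = 84.4° gives UZ at 75.40° from the x-axis; with |UZ| = 28.9, Z = (0.7242, -3.375). The perpendicularity gives ZT at right angles to UZ, so ZT runs at 165.4°; with |ZT| = 21.6, T = (-20.18, 2.070). Then |WT| = |T − W| = 27.32.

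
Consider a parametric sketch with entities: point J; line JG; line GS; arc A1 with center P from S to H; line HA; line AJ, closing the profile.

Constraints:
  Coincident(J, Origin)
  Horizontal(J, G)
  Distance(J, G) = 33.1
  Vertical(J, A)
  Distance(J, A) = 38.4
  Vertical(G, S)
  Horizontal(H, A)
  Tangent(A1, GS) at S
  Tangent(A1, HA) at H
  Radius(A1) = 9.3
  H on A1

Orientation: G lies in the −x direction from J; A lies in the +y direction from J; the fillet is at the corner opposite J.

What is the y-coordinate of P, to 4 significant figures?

29.10

J and A share the same x with |JA| = 38.4 and A on the +y side, so A = (0.000, 38.40). The virtual corner opposite J is at (-33.10, 38.40). A1 meets GS tangentially, so PS is at right angles to GS and since A1 is tangent to HA there, PH ⟂ HA, with radius 9.3, so the center P sits 9.3 in from both sides at P = (-23.80, 29.10). So P.y = 29.10.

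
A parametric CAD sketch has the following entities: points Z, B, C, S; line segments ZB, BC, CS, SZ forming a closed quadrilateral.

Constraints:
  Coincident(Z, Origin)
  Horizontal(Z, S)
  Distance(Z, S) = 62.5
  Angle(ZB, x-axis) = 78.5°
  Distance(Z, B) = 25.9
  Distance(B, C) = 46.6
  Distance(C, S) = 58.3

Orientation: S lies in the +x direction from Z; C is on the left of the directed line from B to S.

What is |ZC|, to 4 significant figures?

68.51

Z is at the origin; ZS is horizontal with |ZS| = 62.5 and S in +x, so S = (62.5, 0). ZB runs at 78.5° with |ZB| = 25.9, so B = (5.164, 25.38). C is determined by |BC| = 46.6 and |CS| = 58.3 together: it lies at the intersection of circle(B, 46.6) and circle(S, 58.3). With |BS| = 62.70, the foot of the radical line on BS is 21.56 from B and the perpendicular offset is √(46.6² − 21.56²) = 41.31. Taking the left-of-BS solution: C = (41.60, 54.43).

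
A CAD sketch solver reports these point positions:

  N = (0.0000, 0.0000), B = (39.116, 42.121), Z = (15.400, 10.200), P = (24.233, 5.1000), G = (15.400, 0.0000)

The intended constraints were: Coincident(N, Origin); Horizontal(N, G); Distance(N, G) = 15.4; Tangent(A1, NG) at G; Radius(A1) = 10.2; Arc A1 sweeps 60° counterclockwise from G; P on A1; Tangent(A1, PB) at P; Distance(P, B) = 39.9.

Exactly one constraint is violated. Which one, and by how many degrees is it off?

Tangent(A1, PB) at P — off by 8.10°.

N = (0.00, 0.00) ✓; N.y = 0.00, G.y = 0.00 ✓; |NG| = 15.40 ✓; ∠(ZG, GN) = 90.00° ✓; |ZG| = 10.20 ✓; bearing(Z→P) − bearing(Z→G) = 60.00° ✓; |ZP| = 10.20 ✓; ∠(ZP, PB) = 81.90° ✗; |PB| = 39.90 ✓.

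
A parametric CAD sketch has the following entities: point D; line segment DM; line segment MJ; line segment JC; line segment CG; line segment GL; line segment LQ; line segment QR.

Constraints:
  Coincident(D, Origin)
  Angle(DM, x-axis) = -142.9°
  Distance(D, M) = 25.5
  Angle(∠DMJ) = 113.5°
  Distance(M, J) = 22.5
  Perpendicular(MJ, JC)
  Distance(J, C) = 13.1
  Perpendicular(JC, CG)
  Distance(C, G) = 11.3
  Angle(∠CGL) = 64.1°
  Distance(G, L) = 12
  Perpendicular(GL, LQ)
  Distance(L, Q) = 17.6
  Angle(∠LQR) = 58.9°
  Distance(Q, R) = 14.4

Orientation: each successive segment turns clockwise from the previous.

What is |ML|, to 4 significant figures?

16.60

D is at the origin; DM runs at -142.9° with length 25.5, so M = (-20.34, -15.38). ∠DMJ = 113.5° gives MJ at 150.6° from the x-axis; with |MJ| = 22.5, J = (-39.94, -4.336). The perpendicularity gives JC at right angles to MJ, so JC runs at 60.60°; with |JC| = 13.1, C = (-33.51, 7.076). JC is perpendicular to CG, so CG runs at -29.40°; with |CG| = 11.3, G = (-23.67, 1.529). ∠CGL = 64.1° gives GL at -145.3° from the x-axis; with |GL| = 12.0, L = (-33.53, -5.302). Then |ML| = |L − M| = 16.60.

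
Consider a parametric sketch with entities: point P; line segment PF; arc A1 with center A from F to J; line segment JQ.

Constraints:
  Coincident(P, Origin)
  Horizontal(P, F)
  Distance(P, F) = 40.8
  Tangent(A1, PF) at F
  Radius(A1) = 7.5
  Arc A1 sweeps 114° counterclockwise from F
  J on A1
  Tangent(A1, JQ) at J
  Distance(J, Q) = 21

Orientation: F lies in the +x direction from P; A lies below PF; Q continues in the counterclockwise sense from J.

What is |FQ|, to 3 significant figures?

29.8

On A1, F sits at bearing 90° from A; a 114° counterclockwise sweep puts J at bearing 204°, so J = A + 7.5·(cos 204°, sin 204°) = (33.9, -10.6). Tangency of A1 to JQ means the radius AJ is perpendicular to JQ, so JQ runs along (−sin 204°, cos 204°); with |JQ| = 21.0, Q = (42.5, -29.7). Then |FQ| = |Q − F| = 29.8.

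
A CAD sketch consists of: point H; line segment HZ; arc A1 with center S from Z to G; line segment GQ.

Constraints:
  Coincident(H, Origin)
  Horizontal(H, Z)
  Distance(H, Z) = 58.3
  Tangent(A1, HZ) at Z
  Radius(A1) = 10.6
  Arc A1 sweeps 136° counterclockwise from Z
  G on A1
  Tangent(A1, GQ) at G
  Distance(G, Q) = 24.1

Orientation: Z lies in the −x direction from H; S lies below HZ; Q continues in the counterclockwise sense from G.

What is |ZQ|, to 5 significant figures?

36.361

On A1, Z sits at bearing 90° from S; a 136° counterclockwise sweep puts G at bearing 226°, so G = S + 10.6·(cos 226°, sin 226°) = (-65.663, -18.225). Tangency of A1 to GQ means the radius SG is perpendicular to GQ, so GQ runs along (−sin 226°, cos 226°); with |GQ| = 24.1, Q = (-48.327, -34.966). Then |ZQ| = |Q − Z| = 36.361.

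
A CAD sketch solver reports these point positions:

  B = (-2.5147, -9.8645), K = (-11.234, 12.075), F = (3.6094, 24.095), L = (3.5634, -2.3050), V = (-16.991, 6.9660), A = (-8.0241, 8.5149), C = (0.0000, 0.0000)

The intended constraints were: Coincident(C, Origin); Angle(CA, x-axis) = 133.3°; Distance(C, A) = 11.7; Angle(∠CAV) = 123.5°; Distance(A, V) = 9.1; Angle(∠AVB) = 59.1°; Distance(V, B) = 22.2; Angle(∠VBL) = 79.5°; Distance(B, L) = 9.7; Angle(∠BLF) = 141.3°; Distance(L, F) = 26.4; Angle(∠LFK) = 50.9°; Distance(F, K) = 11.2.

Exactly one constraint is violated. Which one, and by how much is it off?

Distance(F, K) = 11.2 — off by 7.90.

C = (0.00, 0.00) ✓; CA at 133.3° ✓; |CA| = 11.70 ✓; ∠CAV = 123.5° ✓; |AV| = 9.100 ✓; ∠AVB = 59.10° ✓; |VB| = 22.20 ✓; ∠VBL = 79.50° ✓; |BL| = 9.700 ✓; ∠BLF = 141.3° ✓; |LF| = 26.40 ✓; ∠LFK = 50.90° ✓; |FK| = 19.10 ✗.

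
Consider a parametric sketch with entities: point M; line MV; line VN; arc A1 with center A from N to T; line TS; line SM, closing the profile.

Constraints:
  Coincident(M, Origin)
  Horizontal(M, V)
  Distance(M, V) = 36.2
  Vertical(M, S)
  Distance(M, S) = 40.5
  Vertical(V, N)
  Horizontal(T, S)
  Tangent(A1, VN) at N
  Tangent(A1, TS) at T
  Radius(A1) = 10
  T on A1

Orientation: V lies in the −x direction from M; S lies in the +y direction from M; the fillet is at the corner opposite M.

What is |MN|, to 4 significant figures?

47.34

The virtual corner opposite M is at (-36.20, 40.50). Tangency of A1 to VN means the radius AN is perpendicular to VN and the tangent condition forces AT to be normal to TS, with radius 10.0, so the center A sits 10.0 in from both sides at A = (-26.20, 30.50). That places the tangent points at N = (-36.20, 30.50) on VN and T = (-26.20, 40.50) on TS. Then |MN| = |N − M| = 47.34.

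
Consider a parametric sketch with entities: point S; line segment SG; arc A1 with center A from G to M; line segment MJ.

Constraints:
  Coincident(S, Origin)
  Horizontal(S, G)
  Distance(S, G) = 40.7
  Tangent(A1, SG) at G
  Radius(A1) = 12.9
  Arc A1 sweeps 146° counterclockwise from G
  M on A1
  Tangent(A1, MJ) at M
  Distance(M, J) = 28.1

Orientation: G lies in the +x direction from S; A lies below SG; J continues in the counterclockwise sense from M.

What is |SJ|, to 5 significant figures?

69.060

On A1, G sits at bearing 90° from A; a 146° counterclockwise sweep puts M at bearing 236°, so M = A + 12.9·(cos 236°, sin 236°) = (33.486, -23.595). Since A1 is tangent to MJ there, AM ⟂ MJ, so MJ runs along (−sin 236°, cos 236°); with |MJ| = 28.1, J = (56.782, -39.308). Then |SJ| = |J − S| = 69.060.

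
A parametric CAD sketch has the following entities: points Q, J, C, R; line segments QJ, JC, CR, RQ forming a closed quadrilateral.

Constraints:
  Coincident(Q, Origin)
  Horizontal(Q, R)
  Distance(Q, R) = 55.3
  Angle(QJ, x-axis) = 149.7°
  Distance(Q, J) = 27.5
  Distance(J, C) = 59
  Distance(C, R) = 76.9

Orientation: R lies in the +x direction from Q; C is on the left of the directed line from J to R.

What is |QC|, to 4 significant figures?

63.02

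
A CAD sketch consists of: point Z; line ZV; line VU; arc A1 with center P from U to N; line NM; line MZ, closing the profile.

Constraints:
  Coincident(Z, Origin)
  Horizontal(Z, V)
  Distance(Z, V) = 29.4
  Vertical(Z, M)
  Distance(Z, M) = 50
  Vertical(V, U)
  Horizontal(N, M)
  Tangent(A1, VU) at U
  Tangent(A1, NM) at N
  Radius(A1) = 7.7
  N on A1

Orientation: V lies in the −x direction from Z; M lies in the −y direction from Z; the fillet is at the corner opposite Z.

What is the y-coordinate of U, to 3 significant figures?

-42.3

The virtual corner opposite Z is at (-29.4, -50.0). Since A1 is tangent to VU there, PU ⟂ VU and the tangent condition forces PN to be normal to NM, with radius 7.7, so the center P sits 7.7 in from both sides at P = (-21.7, -42.3). That places the tangent points at U = (-29.4, -42.3) on VU and N = (-21.7, -50.0) on NM. So U.y = -42.3.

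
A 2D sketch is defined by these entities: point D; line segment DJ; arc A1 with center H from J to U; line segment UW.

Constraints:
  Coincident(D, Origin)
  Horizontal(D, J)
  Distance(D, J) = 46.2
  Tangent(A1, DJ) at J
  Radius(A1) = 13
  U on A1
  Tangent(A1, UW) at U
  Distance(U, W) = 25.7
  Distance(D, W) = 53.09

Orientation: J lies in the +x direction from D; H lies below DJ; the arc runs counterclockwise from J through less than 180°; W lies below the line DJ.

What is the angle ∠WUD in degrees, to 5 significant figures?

117.48°

D is at the origin; DJ is horizontal with |DJ| = 46.2 and J on the +x side, so J = (46.200, 0.0000). The tangent condition forces HJ to be normal to DJ, so H = J + (0, -13) = (46.200, -13.000). Since HU ⟂ UW (tangency), |HW| = √(13.0² + 25.7²) = 28.801 regardless of where U sits on A1. So W lies on both circle(D, 53.09) and circle(H, 28.801); the below-DJ intersection is W = (35.297, -39.657). U is the foot of the tangent from W: U = (33.242, -14.040).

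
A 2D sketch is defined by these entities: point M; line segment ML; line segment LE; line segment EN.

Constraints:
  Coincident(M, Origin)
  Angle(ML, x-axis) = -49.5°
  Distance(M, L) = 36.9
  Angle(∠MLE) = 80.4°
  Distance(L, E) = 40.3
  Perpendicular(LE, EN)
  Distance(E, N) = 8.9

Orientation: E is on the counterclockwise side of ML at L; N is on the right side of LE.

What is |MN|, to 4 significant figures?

56.71

∠MLE = 80.4°, so LE runs at -49.5° + (180° − 80.4°) = 50.10° from the x-axis; with |LE| = 40.3, E = L + 40.3·(cos 50.10°, sin 50.10°) = (49.82, 2.858). LE ⟂ EN; with |EN| = 8.9 on the right of LE, N = E + 8.9·(0.7672, -0.6414) = (56.64, -2.851). Then |MN| = |N − M| = 56.71.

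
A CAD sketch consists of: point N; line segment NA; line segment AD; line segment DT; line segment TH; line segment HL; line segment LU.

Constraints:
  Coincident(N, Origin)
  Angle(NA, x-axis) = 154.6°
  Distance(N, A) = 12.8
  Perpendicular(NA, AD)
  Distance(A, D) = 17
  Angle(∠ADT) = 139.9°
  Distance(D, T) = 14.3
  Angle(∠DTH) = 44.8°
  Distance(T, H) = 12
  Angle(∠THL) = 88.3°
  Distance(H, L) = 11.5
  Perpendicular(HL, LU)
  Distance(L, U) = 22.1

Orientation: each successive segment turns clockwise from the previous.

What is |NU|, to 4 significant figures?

40.43

∠THL = 88.3° gives HL at 157.6° from the x-axis; with |HL| = 11.5, L = (-6.132, 19.93). The perpendicularity gives LU at right angles to HL, so LU runs at 67.60°; with |LU| = 22.1, U = (2.289, 40.37). Then |NU| = |U − N| = 40.43.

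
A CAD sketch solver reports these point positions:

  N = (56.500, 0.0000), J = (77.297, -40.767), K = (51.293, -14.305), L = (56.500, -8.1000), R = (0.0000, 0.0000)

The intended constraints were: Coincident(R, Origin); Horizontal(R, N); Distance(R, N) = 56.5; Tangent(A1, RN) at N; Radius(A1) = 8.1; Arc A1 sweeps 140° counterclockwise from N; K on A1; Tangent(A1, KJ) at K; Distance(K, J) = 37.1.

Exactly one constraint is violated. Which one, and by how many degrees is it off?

Tangent(A1, KJ) at K — off by 5.50°.

R = (0.00, 0.00) ✓; R.y = 0.00, N.y = 0.00 ✓; |RN| = 56.50 ✓; ∠(LN, NR) = 90.00° ✓; |LN| = 8.100 ✓; bearing(L→K) − bearing(L→N) = 140.0° ✓; |LK| = 8.100 ✓; ∠(LK, KJ) = 95.50° ✗; |KJ| = 37.10 ✓.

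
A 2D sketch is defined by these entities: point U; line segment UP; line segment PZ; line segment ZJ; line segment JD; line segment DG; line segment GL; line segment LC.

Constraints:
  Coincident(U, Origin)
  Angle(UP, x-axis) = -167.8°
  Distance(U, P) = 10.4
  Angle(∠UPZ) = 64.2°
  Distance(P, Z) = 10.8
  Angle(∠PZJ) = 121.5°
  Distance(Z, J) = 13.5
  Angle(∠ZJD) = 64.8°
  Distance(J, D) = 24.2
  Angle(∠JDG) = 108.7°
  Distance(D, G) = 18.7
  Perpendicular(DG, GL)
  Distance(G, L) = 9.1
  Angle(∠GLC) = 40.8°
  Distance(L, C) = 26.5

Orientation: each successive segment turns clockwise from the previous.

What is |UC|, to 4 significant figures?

22.77

U is at the origin; UP runs at -167.8° with length 10.4, so P = (-10.17, -2.198). ∠UPZ = 64.2° gives PZ at 76.40° from the x-axis; with |PZ| = 10.8, Z = (-7.626, 8.299). ∠PZJ = 121.5° gives ZJ at 17.90° from the x-axis; with |ZJ| = 13.5, J = (5.221, 12.45). ∠ZJD = 64.8° gives JD at -97.30° from the x-axis; with |JD| = 24.2, D = (2.146, -11.56). ∠JDG = 108.7° gives DG at -168.6° from the x-axis; with |DG| = 18.7, G = (-16.19, -15.25). The perpendicularity gives GL at right angles to DG, so GL runs at 101.4°; with |GL| = 9.1, L = (-17.98, -6.331). ∠GLC = 40.8° gives LC at -37.80° from the x-axis; with |LC| = 26.5, C = (2.955, -22.57). Then |UC| = |C − U| = 22.77.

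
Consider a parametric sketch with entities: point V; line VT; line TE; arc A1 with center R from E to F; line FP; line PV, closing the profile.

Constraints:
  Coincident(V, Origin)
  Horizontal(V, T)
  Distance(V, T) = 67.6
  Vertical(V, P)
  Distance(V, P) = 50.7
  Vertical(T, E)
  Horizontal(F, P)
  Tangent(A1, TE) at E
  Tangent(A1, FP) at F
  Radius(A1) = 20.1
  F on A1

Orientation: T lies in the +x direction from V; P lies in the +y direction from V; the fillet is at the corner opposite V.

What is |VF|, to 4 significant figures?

69.47

V is at the origin; V and T share the same y with |VT| = 67.6 and T on the +x side, so T = (67.60, 0.000). VP is vertical with |VP| = 50.7 and P on the +y side, so P = (0.000, 50.70). The virtual corner opposite V is at (67.60, 50.70). The tangent condition forces RE to be normal to TE and the tangent condition forces RF to be normal to FP, with radius 20.1, so the center R sits 20.1 in from both sides at R = (47.50, 30.60). That places the tangent points at E = (67.60, 30.60) on TE and F = (47.50, 50.70) on FP. Then |VF| = |F − V| = 69.47.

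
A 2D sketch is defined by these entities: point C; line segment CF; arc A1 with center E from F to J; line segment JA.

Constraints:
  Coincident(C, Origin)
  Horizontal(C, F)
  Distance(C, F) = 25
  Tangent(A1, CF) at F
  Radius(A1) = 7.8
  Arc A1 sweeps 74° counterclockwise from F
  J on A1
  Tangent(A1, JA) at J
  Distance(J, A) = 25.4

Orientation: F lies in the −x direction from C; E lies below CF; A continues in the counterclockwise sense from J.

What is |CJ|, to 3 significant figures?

33.0

C is at the origin; C and F share the same y with |CF| = 25.0 and F on the −x side, so F = (-25.0, 0.00). The tangent condition forces EF to be normal to CF, so E = F + (0, -7.8) = (-25.0, -7.80). On A1, F sits at bearing 90° from E; a 74° counterclockwise sweep puts J at bearing 164°, so J = E + 7.8·(cos 164°, sin 164°) = (-32.5, -5.65). Then |CJ| = |J − C| = 33.0.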